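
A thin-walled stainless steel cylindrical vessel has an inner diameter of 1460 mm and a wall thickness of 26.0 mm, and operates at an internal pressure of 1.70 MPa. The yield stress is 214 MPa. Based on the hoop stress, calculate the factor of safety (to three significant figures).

n = 4.48

σ_h = pD/(2t) = 1.70×1460/(2×26.0) = 47.73 MPa.
n = 214/47.73 = 4.483.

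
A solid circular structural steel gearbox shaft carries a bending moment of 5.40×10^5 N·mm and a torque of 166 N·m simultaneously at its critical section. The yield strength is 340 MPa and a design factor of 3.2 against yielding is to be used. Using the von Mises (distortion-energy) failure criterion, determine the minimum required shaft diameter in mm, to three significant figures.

σ_allow = σ_y/n = 340/3.2 = 106.2 MPa.
For a solid shaft σ_b = 32M/(πd³) and τ = 16T/(πd³), so the von Mises stress is σ' = (16/πd³)·√(4M²+3T²).
√(4M²+3T²) = √(4×(540000)² + 3×(166000)²) = 1.118×10^6 N·mm.
d³ = 16×1.118×10^6/(π×106.2) = 53570 mm³.
d = 37.70 mm.

d = 37.7 mm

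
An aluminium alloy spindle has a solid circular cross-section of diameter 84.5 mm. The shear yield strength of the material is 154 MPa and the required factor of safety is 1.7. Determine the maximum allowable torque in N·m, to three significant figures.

τ_allow = 154/1.7 = 90.59 MPa.
For a solid shaft T_allow = τ_allow·πd³/16; πd³/16 = π×84.5³/16 = 118500 mm³.
T_allow = 90.59×118500 = 1.073×10^7 N·mm = 10730 N·m.

T_allow = 10700 N·m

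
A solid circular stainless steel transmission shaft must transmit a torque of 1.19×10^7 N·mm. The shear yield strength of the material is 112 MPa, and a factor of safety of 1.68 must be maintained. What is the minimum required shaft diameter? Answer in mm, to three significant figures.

Allowable shear stress τ_allow = 112/1.68 = 66.67 MPa.
For a solid shaft τ = 16T/(πd³), so d³ = 16T/(π τ_allow) = 16×1.1900×10^7/(π×66.67) = 909100 mm³.
d = (909100)^(1/3) = 96.87 mm.

d = 96.9 mm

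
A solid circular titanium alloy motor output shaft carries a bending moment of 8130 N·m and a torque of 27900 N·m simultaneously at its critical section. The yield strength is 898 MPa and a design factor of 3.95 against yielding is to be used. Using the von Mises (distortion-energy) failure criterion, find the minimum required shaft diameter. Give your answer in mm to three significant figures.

d = 105 mm

σ_allow = σ_y/n = 898/3.95 = 227.3 MPa.
For a solid shaft σ_b = 32M/(πd³) and τ = 16T/(πd³), so the von Mises stress is σ' = (16/πd³)·√(4M²+3T²).
√(4M²+3T²) = √(4×(8.130×10^6)² + 3×(2.790×10^7)²) = 5.099×10^7 N·mm.
d³ = 16×5.099×10^7/(π×227.3) = 1.142×10^6 mm³.
d = 104.5 mm.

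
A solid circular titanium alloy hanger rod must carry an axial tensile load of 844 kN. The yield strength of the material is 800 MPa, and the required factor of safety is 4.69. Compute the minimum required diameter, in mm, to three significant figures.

Allowable stress σ_allow = 800/4.69 = 170.6 MPa.
Required area A = F/σ_allow = 844000/170.6 = 4948 mm².
A = πd²/4 → d = √(4A/π) = 79.37 mm.

d = 79.4 mm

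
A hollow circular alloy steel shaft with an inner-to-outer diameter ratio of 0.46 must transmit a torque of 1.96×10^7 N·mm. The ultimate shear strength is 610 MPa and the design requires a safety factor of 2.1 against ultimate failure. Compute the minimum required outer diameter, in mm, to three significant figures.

d_o = 71.1 mm

τ_allow = 610/2.1 = 290.5 MPa.
For a hollow shaft τ = 16T/[πd_o³(1−k⁴)] with k = 0.46, so 1−k⁴ = 0.9552.
d_o³ = 16T/[π τ_allow (1−k⁴)] = 16×1.9600×10^7/(π×290.5×0.9552) = 359800 mm³.
d_o = 71.12 mm.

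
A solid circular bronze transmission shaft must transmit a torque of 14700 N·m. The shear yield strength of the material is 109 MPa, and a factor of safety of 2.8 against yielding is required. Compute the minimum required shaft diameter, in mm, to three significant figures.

d = 124 mm

Allowable shear stress τ_allow = 109/2.8 = 38.93 MPa.
For a solid shaft τ = 16T/(πd³), so d³ = 16T/(π τ_allow) = 16×1.4700×10^7/(π×38.93) = 1.923×10^6 mm³.
d = (1.923×10^6)^(1/3) = 124.4 mm.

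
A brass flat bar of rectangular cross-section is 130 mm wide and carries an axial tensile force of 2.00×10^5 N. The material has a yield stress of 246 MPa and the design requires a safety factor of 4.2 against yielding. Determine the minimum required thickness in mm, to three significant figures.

t = 26.3 mm

σ_allow = 246/4.2 = 58.57 MPa.
Required area A = F/σ_allow = 200000/58.57 = 3415 mm².
t = A/w = 3415/130 = 26.27 mm.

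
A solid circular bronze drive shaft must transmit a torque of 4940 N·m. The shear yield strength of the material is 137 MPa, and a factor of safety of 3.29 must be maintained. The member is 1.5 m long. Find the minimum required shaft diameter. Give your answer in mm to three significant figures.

Allowable shear stress τ_allow = 137/3.29 = 41.64 MPa.
For a solid shaft τ = 16T/(πd³), so d³ = 16T/(π τ_allow) = 16×4940000/(π×41.64) = 604200 mm³.
d = (604200)^(1/3) = 84.54 mm.

d = 84.5 mm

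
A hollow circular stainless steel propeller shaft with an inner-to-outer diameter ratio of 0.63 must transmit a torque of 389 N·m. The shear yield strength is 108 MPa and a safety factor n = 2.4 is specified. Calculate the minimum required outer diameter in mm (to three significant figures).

d_o = 37.4 mm

τ_allow = 108/2.4 = 45.00 MPa.
For a hollow shaft τ = 16T/[πd_o³(1−k⁴)] with k = 0.63, so 1−k⁴ = 0.8425.
d_o³ = 16T/[π τ_allow (1−k⁴)] = 16×389000/(π×45.00×0.8425) = 52260 mm³.
d_o = 37.39 mm.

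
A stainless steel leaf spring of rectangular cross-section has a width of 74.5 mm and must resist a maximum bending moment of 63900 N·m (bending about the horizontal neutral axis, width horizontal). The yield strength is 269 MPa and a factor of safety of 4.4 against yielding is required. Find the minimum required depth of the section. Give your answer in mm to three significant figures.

h = 290 mm

σ_allow = 269/4.4 = 61.14 MPa.
For a rectangular section σ = 6M/(bh²), so h² = 6M/(b σ_allow) = 6×6.3900×10^7/(74.5×61.14) = 84180 mm².
h = 290.1 mm.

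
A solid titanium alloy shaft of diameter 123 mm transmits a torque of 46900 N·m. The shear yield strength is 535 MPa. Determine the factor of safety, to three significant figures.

τ = 16T/(πd³) = 16×4.6900×10^7/(π×123³) = 128.4 MPa.
n = τ_limit/τ = 535/128.4 = 4.168.

n = 4.17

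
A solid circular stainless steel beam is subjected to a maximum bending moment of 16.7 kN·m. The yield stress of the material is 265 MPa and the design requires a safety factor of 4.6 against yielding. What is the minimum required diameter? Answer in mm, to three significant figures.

d = 143 mm

σ_allow = 265/4.6 = 57.61 MPa.
For a solid circular section σ = 32M/(πd³), so d³ = 32M/(π σ_allow) = 32×1.6700×10^7/(π×57.61) = 2.953×10^6 mm³.
d = 143.5 mm.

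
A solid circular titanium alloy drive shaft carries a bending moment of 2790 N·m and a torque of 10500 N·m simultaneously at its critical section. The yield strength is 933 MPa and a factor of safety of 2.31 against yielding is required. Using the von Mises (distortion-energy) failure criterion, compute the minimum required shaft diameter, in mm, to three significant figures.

σ_allow = σ_y/n = 933/2.31 = 403.9 MPa.
For a solid shaft σ_b = 32M/(πd³) and τ = 16T/(πd³), so the von Mises stress is σ' = (16/πd³)·√(4M²+3T²).
√(4M²+3T²) = √(4×(2.790×10^6)² + 3×(1.050×10^7)²) = 1.902×10^7 N·mm.
d³ = 16×1.902×10^7/(π×403.9) = 239900 mm³.
d = 62.13 mm.

d = 62.1 mm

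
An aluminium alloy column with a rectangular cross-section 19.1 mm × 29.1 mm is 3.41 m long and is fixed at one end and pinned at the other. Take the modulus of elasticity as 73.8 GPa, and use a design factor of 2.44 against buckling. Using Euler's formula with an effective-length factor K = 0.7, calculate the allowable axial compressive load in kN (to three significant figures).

Buckling occurs about the weak axis: I_min = h·b³/12 = 29.1×19.1³/12 = 16900 mm⁴ (b = 19.1 mm is the smaller dimension).
Effective length L_e = KL = 0.7×3.41 m = 2387 mm.
Euler critical load P_cr = π²EI/L_e² = π²×73800×16900/2387² = 2160 N.
P_allow = P_cr/n = 2160/2.44 = 885.3 N.

P_allow = 0.885 kN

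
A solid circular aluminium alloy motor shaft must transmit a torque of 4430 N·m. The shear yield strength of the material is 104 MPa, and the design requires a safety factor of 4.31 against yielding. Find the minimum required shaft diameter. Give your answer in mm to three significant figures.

Allowable shear stress τ_allow = 104/4.31 = 24.13 MPa.
For a solid shaft τ = 16T/(πd³), so d³ = 16T/(π τ_allow) = 16×4430000/(π×24.13) = 935000 mm³.
d = (935000)^(1/3) = 97.79 mm.

d = 97.8 mm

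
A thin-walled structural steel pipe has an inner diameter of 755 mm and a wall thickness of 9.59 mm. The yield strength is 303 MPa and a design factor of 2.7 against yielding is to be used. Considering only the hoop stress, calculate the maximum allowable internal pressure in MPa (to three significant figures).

p_allow = 2.85 MPa

σ_allow = 303/2.7 = 112.2 MPa.
σ_h = pD/(2t) → p_allow = 2σ_allow t/D = 2×112.2×9.59/755 = 2.851 MPa.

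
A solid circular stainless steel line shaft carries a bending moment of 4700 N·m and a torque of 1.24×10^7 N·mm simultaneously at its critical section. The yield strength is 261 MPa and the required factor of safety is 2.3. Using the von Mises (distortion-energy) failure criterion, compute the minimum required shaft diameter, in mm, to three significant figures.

σ_allow = σ_y/n = 261/2.3 = 113.5 MPa.
For a solid shaft σ_b = 32M/(πd³) and τ = 16T/(πd³), so the von Mises stress is σ' = (16/πd³)·√(4M²+3T²).
√(4M²+3T²) = √(4×(4.700×10^6)² + 3×(1.240×10^7)²) = 2.344×10^7 N·mm.
d³ = 16×2.344×10^7/(π×113.5) = 1.052×10^6 mm³.
d = 101.7 mm.

d = 102 mm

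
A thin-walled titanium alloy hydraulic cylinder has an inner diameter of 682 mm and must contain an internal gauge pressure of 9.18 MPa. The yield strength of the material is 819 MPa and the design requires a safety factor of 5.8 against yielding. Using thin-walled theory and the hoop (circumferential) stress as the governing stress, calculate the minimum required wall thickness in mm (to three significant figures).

t = 22.2 mm

σ_allow = 819/5.8 = 141.2 MPa.
Hoop stress σ_h = pD/(2t), so t = pD/(2σ_allow) = 9.18×682/(2×141.2) = 22.17 mm.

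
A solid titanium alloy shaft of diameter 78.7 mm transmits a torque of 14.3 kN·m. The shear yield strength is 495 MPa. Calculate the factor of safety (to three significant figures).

n = 3.31

τ = 16T/(πd³) = 16×1.4300×10^7/(π×78.7³) = 149.4 MPa.
n = τ_limit/τ = 495/149.4 = 3.313.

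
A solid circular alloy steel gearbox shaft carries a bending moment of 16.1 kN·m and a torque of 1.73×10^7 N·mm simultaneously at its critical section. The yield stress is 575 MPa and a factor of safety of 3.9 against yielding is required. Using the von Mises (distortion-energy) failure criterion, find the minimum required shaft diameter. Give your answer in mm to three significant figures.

σ_allow = σ_y/n = 575/3.9 = 147.4 MPa.
For a solid shaft σ_b = 32M/(πd³) and τ = 16T/(πd³), so the von Mises stress is σ' = (16/πd³)·√(4M²+3T²).
√(4M²+3T²) = √(4×(1.610×10^7)² + 3×(1.730×10^7)²) = 4.399×10^7 N·mm.
d³ = 16×4.399×10^7/(π×147.4) = 1.519×10^6 mm³.
d = 115.0 mm.

d = 115 mm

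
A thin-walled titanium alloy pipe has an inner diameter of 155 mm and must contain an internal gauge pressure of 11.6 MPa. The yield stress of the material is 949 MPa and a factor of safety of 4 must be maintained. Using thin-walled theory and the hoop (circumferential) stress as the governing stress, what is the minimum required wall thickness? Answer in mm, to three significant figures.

t = 3.79 mm

σ_allow = 949/4 = 237.2 MPa.
Hoop stress σ_h = pD/(2t), so t = pD/(2σ_allow) = 11.6×155/(2×237.2) = 3.789 mm.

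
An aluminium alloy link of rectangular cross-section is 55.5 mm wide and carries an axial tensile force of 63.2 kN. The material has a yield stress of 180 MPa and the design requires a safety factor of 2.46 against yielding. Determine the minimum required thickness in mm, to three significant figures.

σ_allow = 180/2.46 = 73.17 MPa.
Required area A = F/σ_allow = 63200/73.17 = 863.7 mm².
t = A/w = 863.7/55.5 = 15.56 mm.

t = 15.6 mm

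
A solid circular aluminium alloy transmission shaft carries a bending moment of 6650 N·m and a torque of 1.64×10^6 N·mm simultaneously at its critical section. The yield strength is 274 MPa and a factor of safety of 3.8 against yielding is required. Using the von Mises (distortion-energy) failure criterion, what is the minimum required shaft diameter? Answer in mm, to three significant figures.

σ_allow = σ_y/n = 274/3.8 = 72.11 MPa.
For a solid shaft σ_b = 32M/(πd³) and τ = 16T/(πd³), so the von Mises stress is σ' = (16/πd³)·√(4M²+3T²).
√(4M²+3T²) = √(4×(6.650×10^6)² + 3×(1.640×10^6)²) = 1.360×10^7 N·mm.
d³ = 16×1.360×10^7/(π×72.11) = 960600 mm³.
d = 98.67 mm.

d = 98.7 mm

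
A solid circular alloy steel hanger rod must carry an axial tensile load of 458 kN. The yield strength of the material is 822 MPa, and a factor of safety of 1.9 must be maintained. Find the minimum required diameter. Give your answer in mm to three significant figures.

d = 36.7 mm

Allowable stress σ_allow = 822/1.9 = 432.6 MPa.
Required area A = F/σ_allow = 458000/432.6 = 1059 mm².
A = πd²/4 → d = √(4A/π) = 36.71 mm.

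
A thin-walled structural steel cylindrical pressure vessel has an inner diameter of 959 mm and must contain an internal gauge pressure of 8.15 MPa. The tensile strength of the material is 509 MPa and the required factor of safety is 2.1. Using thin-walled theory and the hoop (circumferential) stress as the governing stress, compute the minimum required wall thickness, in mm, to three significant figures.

σ_allow = 509/2.1 = 242.4 MPa.
Hoop stress σ_h = pD/(2t), so t = pD/(2σ_allow) = 8.15×959/(2×242.4) = 16.12 mm.

t = 16.1 mm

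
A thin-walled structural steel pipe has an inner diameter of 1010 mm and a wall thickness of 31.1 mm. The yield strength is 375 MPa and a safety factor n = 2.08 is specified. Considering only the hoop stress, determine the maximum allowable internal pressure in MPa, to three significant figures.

σ_allow = 375/2.08 = 180.3 MPa.
σ_h = pD/(2t) → p_allow = 2σ_allow t/D = 2×180.3×31.1/1010 = 11.10 MPa.

p_allow = 11.1 MPa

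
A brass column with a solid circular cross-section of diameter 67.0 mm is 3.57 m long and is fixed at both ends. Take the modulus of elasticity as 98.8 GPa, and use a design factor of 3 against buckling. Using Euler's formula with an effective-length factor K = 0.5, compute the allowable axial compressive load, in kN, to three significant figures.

P_allow = 101 kN

I = πd⁴/64 = π×67.0⁴/64 = 989200 mm⁴.
Effective length L_e = KL = 0.5×3.57 m = 1785 mm.
Euler critical load P_cr = π²EI/L_e² = π²×98800×989200/1785² = 302700 N.
P_allow = P_cr/n = 302700/3 = 100900 N.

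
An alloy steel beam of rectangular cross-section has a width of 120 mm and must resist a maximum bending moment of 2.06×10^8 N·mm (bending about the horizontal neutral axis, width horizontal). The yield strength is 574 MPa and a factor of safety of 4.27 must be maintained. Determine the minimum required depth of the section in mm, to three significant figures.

h = 277 mm

σ_allow = 574/4.27 = 134.4 MPa.
For a rectangular section σ = 6M/(bh²), so h² = 6M/(b σ_allow) = 6×2.0600×10^8/(120×134.4) = 76620 mm².
h = 276.8 mm.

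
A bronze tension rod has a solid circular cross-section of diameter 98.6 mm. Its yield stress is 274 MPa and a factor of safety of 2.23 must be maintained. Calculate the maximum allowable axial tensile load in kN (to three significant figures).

F_allow = 938 kN

σ_allow = 274/2.23 = 122.9 MPa.
A = πd²/4 = π×98.6²/4 = 7636 mm².
F_allow = σ_allow × A = 122.9×7636 = 938200 N.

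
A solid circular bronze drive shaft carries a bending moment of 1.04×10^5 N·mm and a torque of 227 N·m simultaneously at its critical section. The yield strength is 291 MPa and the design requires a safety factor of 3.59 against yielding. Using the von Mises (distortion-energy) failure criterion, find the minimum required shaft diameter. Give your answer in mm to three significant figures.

σ_allow = σ_y/n = 291/3.59 = 81.06 MPa.
For a solid shaft σ_b = 32M/(πd³) and τ = 16T/(πd³), so the von Mises stress is σ' = (16/πd³)·√(4M²+3T²).
√(4M²+3T²) = √(4×(104000)² + 3×(227000)²) = 444800 N·mm.
d³ = 16×444800/(π×81.06) = 27950 mm³.
d = 30.35 mm.

d = 30.3 mm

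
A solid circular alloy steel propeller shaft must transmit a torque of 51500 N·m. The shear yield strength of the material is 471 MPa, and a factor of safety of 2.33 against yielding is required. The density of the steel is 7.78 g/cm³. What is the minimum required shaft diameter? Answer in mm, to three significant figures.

d = 109 mm

Allowable shear stress τ_allow = 471/2.33 = 202.1 MPa.
For a solid shaft τ = 16T/(πd³), so d³ = 16T/(π τ_allow) = 16×5.1500×10^7/(π×202.1) = 1.298×10^6 mm³.
d = (1.298×10^6)^(1/3) = 109.1 mm.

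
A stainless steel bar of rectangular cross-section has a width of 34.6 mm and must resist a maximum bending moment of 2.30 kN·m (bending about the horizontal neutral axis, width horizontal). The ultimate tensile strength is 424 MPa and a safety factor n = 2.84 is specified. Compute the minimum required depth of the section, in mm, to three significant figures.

σ_allow = 424/2.84 = 149.3 MPa.
For a rectangular section σ = 6M/(bh²), so h² = 6M/(b σ_allow) = 6×2300000/(34.6×149.3) = 2672 mm².
h = 51.69 mm.

h = 51.7 mm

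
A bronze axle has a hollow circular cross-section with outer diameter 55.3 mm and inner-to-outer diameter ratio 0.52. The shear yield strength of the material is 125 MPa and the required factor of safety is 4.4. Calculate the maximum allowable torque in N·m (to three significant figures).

τ_allow = 125/4.4 = 28.41 MPa.
For a hollow shaft T_allow = τ_allow·πd_o³(1−k⁴)/16 with 1−k⁴ = 0.9269, so πd_o³(1−k⁴)/16 = 30780 mm³.
T_allow = 28.41×30780 = 874400 N·mm = 874.4 N·m.

T_allow = 874 N·m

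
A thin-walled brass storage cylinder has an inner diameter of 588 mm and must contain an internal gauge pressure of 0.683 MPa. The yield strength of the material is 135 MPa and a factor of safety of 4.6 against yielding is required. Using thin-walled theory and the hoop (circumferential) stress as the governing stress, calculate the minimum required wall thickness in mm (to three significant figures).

t = 6.84 mm

σ_allow = 135/4.6 = 29.35 MPa.
Hoop stress σ_h = pD/(2t), so t = pD/(2σ_allow) = 0.683×588/(2×29.35) = 6.842 mm.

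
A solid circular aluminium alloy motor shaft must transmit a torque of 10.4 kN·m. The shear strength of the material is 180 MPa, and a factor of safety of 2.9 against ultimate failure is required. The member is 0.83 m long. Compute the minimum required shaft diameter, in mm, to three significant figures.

d = 94.9 mm

Allowable shear stress τ_allow = 180/2.9 = 62.07 MPa.
For a solid shaft τ = 16T/(πd³), so d³ = 16T/(π τ_allow) = 16×1.0400×10^7/(π×62.07) = 853400 mm³.
d = (853400)^(1/3) = 94.85 mm.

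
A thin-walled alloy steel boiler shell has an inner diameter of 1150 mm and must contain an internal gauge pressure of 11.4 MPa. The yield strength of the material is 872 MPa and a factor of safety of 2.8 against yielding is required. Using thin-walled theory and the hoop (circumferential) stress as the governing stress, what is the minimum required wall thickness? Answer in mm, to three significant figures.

t = 21.0 mm

σ_allow = 872/2.8 = 311.4 MPa.
Hoop stress σ_h = pD/(2t), so t = pD/(2σ_allow) = 11.4×1150/(2×311.4) = 21.05 mm.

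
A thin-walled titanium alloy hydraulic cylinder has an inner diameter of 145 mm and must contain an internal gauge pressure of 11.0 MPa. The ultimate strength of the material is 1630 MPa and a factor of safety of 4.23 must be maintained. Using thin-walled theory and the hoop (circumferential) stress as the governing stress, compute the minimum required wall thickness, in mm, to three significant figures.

t = 2.07 mm

σ_allow = 1630/4.23 = 385.3 MPa.
Hoop stress σ_h = pD/(2t), so t = pD/(2σ_allow) = 11.0×145/(2×385.3) = 2.070 mm.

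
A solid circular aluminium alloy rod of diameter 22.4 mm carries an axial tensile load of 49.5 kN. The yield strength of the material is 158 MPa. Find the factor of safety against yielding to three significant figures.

A = πd²/4 = 394.1 mm².
σ = F/A = 49500/394.1 = 125.6 MPa.
n = 158/125.6 = 1.258.

n = 1.26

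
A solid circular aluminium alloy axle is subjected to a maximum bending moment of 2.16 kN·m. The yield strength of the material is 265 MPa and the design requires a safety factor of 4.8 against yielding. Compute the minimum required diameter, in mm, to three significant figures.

d = 73.6 mm

σ_allow = 265/4.8 = 55.21 MPa.
For a solid circular section σ = 32M/(πd³), so d³ = 32M/(π σ_allow) = 32×2160000/(π×55.21) = 398500 mm³.
d = 73.59 mm.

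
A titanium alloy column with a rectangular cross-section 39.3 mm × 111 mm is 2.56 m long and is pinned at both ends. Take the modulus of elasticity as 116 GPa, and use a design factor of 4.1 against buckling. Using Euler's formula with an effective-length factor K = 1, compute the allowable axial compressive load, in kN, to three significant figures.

Buckling occurs about the weak axis: I_min = h·b³/12 = 111×39.3³/12 = 561500 mm⁴ (b = 39.3 mm is the smaller dimension).
Effective length L_e = KL = 1×2.56 m = 2560 mm.
Euler critical load P_cr = π²EI/L_e² = π²×116000×561500/2560² = 98080 N.
P_allow = P_cr/n = 98080/4.1 = 23920 N.

P_allow = 23.9 kN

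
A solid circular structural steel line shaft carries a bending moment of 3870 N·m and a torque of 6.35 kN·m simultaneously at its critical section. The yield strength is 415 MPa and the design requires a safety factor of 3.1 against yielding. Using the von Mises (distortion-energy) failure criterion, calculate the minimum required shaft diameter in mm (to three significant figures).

d = 80.0 mm

σ_allow = σ_y/n = 415/3.1 = 133.9 MPa.
For a solid shaft σ_b = 32M/(πd³) and τ = 16T/(πd³), so the von Mises stress is σ' = (16/πd³)·√(4M²+3T²).
√(4M²+3T²) = √(4×(3.870×10^6)² + 3×(6.350×10^6)²) = 1.345×10^7 N·mm.
d³ = 16×1.345×10^7/(π×133.9) = 511700 mm³.
d = 79.98 mm.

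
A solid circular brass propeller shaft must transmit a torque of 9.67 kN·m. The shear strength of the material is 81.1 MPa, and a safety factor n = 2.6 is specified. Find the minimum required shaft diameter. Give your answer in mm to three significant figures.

d = 116 mm

Allowable shear stress τ_allow = 81.1/2.6 = 31.19 MPa.
For a solid shaft τ = 16T/(πd³), so d³ = 16T/(π τ_allow) = 16×9670000/(π×31.19) = 1.579×10^6 mm³.
d = (1.579×10^6)^(1/3) = 116.4 mm.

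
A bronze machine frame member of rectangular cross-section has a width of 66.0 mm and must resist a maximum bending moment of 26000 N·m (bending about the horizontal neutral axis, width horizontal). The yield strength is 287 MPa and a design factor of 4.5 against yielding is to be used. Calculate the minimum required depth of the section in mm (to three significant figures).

σ_allow = 287/4.5 = 63.78 MPa.
For a rectangular section σ = 6M/(bh²), so h² = 6M/(b σ_allow) = 6×2.6000×10^7/(66.0×63.78) = 37060 mm².
h = 192.5 mm.

h = 193 mm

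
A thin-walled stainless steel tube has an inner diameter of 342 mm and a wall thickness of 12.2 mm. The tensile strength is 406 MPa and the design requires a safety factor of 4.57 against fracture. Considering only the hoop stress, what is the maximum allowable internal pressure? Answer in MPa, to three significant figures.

σ_allow = 406/4.57 = 88.84 MPa.
σ_h = pD/(2t) → p_allow = 2σ_allow t/D = 2×88.84×12.2/342 = 6.338 MPa.

p_allow = 6.34 MPa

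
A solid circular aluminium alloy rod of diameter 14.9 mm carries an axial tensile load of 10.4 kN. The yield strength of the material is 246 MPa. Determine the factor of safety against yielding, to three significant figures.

A = πd²/4 = 174.4 mm².
σ = F/A = 10400/174.4 = 59.64 MPa.
n = 246/59.64 = 4.124.

n = 4.12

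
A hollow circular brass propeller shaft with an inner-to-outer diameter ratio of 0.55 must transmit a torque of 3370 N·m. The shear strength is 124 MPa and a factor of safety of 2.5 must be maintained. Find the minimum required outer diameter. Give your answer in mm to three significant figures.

τ_allow = 124/2.5 = 49.60 MPa.
For a hollow shaft τ = 16T/[πd_o³(1−k⁴)] with k = 0.55, so 1−k⁴ = 0.9085.
d_o³ = 16T/[π τ_allow (1−k⁴)] = 16×3370000/(π×49.60×0.9085) = 380900 mm³.
d_o = 72.49 mm.

d_o = 72.5 mm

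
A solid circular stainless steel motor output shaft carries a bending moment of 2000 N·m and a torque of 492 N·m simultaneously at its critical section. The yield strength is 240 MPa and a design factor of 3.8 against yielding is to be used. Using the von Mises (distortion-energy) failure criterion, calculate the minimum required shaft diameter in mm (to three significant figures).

σ_allow = σ_y/n = 240/3.8 = 63.16 MPa.
For a solid shaft σ_b = 32M/(πd³) and τ = 16T/(πd³), so the von Mises stress is σ' = (16/πd³)·√(4M²+3T²).
√(4M²+3T²) = √(4×(2.000×10^6)² + 3×(492000)²) = 4.090×10^6 N·mm.
d³ = 16×4.090×10^6/(π×63.16) = 329800 mm³.
d = 69.09 mm.

d = 69.1 mm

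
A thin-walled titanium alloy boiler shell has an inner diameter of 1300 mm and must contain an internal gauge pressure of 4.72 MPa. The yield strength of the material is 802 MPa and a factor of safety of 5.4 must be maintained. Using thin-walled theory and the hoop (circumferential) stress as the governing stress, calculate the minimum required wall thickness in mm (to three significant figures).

t = 20.7 mm

σ_allow = 802/5.4 = 148.5 MPa.
Hoop stress σ_h = pD/(2t), so t = pD/(2σ_allow) = 4.72×1300/(2×148.5) = 20.66 mm.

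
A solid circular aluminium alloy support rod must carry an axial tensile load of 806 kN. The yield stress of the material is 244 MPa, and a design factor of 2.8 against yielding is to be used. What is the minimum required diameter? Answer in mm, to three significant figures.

Allowable stress σ_allow = 244/2.8 = 87.14 MPa.
Required area A = F/σ_allow = 806000/87.14 = 9249 mm².
A = πd²/4 → d = √(4A/π) = 108.5 mm.

d = 109 mm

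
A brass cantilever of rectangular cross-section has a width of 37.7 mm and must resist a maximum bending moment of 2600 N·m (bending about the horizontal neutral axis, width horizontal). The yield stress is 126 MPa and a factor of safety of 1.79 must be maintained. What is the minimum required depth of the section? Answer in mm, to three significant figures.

h = 76.7 mm

σ_allow = 126/1.79 = 70.39 MPa.
For a rectangular section σ = 6M/(bh²), so h² = 6M/(b σ_allow) = 6×2600000/(37.7×70.39) = 5878 mm².
h = 76.67 mm.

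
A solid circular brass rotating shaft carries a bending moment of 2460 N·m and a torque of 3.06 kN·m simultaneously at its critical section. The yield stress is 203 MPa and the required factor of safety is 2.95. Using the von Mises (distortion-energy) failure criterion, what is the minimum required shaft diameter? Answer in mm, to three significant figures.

d = 81.2 mm

σ_allow = σ_y/n = 203/2.95 = 68.81 MPa.
For a solid shaft σ_b = 32M/(πd³) and τ = 16T/(πd³), so the von Mises stress is σ' = (16/πd³)·√(4M²+3T²).
√(4M²+3T²) = √(4×(2.460×10^6)² + 3×(3.060×10^6)²) = 7.232×10^6 N·mm.
d³ = 16×7.232×10^6/(π×68.81) = 535200 mm³.
d = 81.19 mm.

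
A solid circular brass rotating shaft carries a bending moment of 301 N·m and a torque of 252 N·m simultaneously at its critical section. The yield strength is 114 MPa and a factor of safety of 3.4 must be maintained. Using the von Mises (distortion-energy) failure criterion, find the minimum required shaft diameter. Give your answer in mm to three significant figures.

d = 48.3 mm

σ_allow = σ_y/n = 114/3.4 = 33.53 MPa.
For a solid shaft σ_b = 32M/(πd³) and τ = 16T/(πd³), so the von Mises stress is σ' = (16/πd³)·√(4M²+3T²).
√(4M²+3T²) = √(4×(301000)² + 3×(252000)²) = 743600 N·mm.
d³ = 16×743600/(π×33.53) = 112900 mm³.
d = 48.34 mm.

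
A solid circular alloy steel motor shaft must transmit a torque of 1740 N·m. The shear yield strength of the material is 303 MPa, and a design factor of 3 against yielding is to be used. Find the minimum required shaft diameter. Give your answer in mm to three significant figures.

Allowable shear stress τ_allow = 303/3 = 101.0 MPa.
For a solid shaft τ = 16T/(πd³), so d³ = 16T/(π τ_allow) = 16×1740000/(π×101.0) = 87740 mm³.
d = (87740)^(1/3) = 44.44 mm.

d = 44.4 mm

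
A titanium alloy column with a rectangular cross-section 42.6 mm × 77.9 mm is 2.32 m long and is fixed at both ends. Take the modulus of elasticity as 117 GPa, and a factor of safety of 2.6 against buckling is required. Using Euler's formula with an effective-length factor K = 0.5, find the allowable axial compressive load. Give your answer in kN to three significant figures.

P_allow = 166 kN

Buckling occurs about the weak axis: I_min = h·b³/12 = 77.9×42.6³/12 = 501900 mm⁴ (b = 42.6 mm is the smaller dimension).
Effective length L_e = KL = 0.5×2.32 m = 1160 mm.
Euler critical load P_cr = π²EI/L_e² = π²×117000×501900/1160² = 430700 N.
P_allow = P_cr/n = 430700/2.6 = 165600 N.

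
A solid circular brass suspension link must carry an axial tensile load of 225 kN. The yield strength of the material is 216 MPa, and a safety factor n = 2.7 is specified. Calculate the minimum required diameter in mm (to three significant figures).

d = 59.8 mm

Allowable stress σ_allow = 216/2.7 = 80.00 MPa.
Required area A = F/σ_allow = 225000/80.00 = 2812 mm².
A = πd²/4 → d = √(4A/π) = 59.84 mm.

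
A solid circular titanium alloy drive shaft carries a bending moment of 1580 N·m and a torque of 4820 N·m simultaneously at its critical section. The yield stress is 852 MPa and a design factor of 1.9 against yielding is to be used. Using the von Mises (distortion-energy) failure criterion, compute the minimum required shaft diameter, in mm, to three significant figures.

d = 46.6 mm

σ_allow = σ_y/n = 852/1.9 = 448.4 MPa.
For a solid shaft σ_b = 32M/(πd³) and τ = 16T/(πd³), so the von Mises stress is σ' = (16/πd³)·√(4M²+3T²).
√(4M²+3T²) = √(4×(1.580×10^6)² + 3×(4.820×10^6)²) = 8.927×10^6 N·mm.
d³ = 16×8.927×10^6/(π×448.4) = 101400 mm³.
d = 46.63 mm.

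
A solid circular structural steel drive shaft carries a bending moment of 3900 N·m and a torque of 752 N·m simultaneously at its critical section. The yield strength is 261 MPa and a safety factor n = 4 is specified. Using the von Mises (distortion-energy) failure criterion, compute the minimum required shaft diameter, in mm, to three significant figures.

d = 85.1 mm

σ_allow = σ_y/n = 261/4 = 65.25 MPa.
For a solid shaft σ_b = 32M/(πd³) and τ = 16T/(πd³), so the von Mises stress is σ' = (16/πd³)·√(4M²+3T²).
√(4M²+3T²) = √(4×(3.900×10^6)² + 3×(752000)²) = 7.908×10^6 N·mm.
d³ = 16×7.908×10^6/(π×65.25) = 617200 mm³.
d = 85.14 mm.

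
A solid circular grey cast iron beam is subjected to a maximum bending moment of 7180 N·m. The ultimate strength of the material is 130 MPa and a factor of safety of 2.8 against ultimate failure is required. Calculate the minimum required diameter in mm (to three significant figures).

d = 116 mm

σ_allow = 130/2.8 = 46.43 MPa.
For a solid circular section σ = 32M/(πd³), so d³ = 32M/(π σ_allow) = 32×7180000/(π×46.43) = 1.575×10^6 mm³.
d = 116.4 mm.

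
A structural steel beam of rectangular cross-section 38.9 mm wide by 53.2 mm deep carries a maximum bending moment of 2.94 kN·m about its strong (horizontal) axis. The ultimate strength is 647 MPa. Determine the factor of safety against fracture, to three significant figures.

n = 4.04

Section modulus S = bh²/6 = 38.9×53.2²/6 = 18350 mm³.
σ = M/S = 2940000/18350 = 160.2 MPa.
n = 647/160.2 = 4.038.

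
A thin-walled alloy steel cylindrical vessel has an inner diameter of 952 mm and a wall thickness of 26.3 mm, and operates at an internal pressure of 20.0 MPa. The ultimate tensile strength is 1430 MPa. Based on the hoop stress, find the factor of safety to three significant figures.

n = 3.95

σ_h = pD/(2t) = 20.0×952/(2×26.3) = 362.0 MPa.
n = 1430/362.0 = 3.951.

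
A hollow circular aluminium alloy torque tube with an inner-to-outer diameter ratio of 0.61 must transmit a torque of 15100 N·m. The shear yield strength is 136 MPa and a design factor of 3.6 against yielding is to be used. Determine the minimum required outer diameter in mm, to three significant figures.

d_o = 133 mm

τ_allow = 136/3.6 = 37.78 MPa.
For a hollow shaft τ = 16T/[πd_o³(1−k⁴)] with k = 0.61, so 1−k⁴ = 0.8615.
d_o³ = 16T/[π τ_allow (1−k⁴)] = 16×1.5100×10^7/(π×37.78×0.8615) = 2.363×10^6 mm³.
d_o = 133.2 mm.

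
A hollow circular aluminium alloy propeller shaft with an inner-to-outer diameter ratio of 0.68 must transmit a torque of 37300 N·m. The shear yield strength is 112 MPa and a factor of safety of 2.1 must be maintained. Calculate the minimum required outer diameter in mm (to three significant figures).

d_o = 165 mm

τ_allow = 112/2.1 = 53.33 MPa.
For a hollow shaft τ = 16T/[πd_o³(1−k⁴)] with k = 0.68, so 1−k⁴ = 0.7862.
d_o³ = 16T/[π τ_allow (1−k⁴)] = 16×3.7300×10^7/(π×53.33×0.7862) = 4.531×10^6 mm³.
d_o = 165.5 mm.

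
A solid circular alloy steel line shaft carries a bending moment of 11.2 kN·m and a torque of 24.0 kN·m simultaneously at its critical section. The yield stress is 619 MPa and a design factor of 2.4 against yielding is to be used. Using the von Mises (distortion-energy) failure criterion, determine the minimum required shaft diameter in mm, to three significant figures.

d = 97.7 mm

σ_allow = σ_y/n = 619/2.4 = 257.9 MPa.
For a solid shaft σ_b = 32M/(πd³) and τ = 16T/(πd³), so the von Mises stress is σ' = (16/πd³)·√(4M²+3T²).
√(4M²+3T²) = √(4×(1.120×10^7)² + 3×(2.400×10^7)²) = 4.722×10^7 N·mm.
d³ = 16×4.722×10^7/(π×257.9) = 932400 mm³.
d = 97.70 mm.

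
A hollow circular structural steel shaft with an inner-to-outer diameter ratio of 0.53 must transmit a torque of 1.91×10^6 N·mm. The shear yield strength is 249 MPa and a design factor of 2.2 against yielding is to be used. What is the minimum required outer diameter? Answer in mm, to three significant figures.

d_o = 45.4 mm

τ_allow = 249/2.2 = 113.2 MPa.
For a hollow shaft τ = 16T/[πd_o³(1−k⁴)] with k = 0.53, so 1−k⁴ = 0.9211.
d_o³ = 16T/[π τ_allow (1−k⁴)] = 16×1910000/(π×113.2×0.9211) = 93310 mm³.
d_o = 45.36 mm.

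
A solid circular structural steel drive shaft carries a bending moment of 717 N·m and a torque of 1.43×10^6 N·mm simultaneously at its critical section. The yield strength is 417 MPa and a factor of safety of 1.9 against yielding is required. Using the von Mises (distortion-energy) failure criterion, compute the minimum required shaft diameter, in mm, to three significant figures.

σ_allow = σ_y/n = 417/1.9 = 219.5 MPa.
For a solid shaft σ_b = 32M/(πd³) and τ = 16T/(πd³), so the von Mises stress is σ' = (16/πd³)·√(4M²+3T²).
√(4M²+3T²) = √(4×(717000)² + 3×(1.430×10^6)²) = 2.862×10^6 N·mm.
d³ = 16×2.862×10^6/(π×219.5) = 66410 mm³.
d = 40.50 mm.

d = 40.5 mm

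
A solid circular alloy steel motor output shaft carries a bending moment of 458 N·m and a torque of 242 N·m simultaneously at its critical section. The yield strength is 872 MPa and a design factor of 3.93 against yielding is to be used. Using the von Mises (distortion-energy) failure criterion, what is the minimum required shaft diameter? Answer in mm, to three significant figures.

σ_allow = σ_y/n = 872/3.93 = 221.9 MPa.
For a solid shaft σ_b = 32M/(πd³) and τ = 16T/(πd³), so the von Mises stress is σ' = (16/πd³)·√(4M²+3T²).
√(4M²+3T²) = √(4×(458000)² + 3×(242000)²) = 1.007×10^6 N·mm.
d³ = 16×1.007×10^6/(π×221.9) = 23120 mm³.
d = 28.49 mm.

d = 28.5 mm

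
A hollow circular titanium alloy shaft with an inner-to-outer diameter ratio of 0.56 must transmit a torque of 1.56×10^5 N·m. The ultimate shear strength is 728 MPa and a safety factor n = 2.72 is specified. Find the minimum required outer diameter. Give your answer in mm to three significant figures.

τ_allow = 728/2.72 = 267.6 MPa.
For a hollow shaft τ = 16T/[πd_o³(1−k⁴)] with k = 0.56, so 1−k⁴ = 0.9017.
d_o³ = 16T/[π τ_allow (1−k⁴)] = 16×1.5600×10^8/(π×267.6×0.9017) = 3.292×10^6 mm³.
d_o = 148.8 mm.

d_o = 149 mm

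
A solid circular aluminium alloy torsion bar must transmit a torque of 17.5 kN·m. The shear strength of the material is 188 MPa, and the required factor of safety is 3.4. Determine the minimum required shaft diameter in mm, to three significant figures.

Allowable shear stress τ_allow = 188/3.4 = 55.29 MPa.
For a solid shaft τ = 16T/(πd³), so d³ = 16T/(π τ_allow) = 16×1.7500×10^7/(π×55.29) = 1.612×10^6 mm³.
d = (1.612×10^6)^(1/3) = 117.2 mm.

d = 117 mm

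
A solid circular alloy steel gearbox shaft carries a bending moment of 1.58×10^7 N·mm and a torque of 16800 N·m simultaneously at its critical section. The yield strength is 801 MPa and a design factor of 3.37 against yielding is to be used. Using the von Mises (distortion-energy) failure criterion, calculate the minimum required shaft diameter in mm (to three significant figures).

σ_allow = σ_y/n = 801/3.37 = 237.7 MPa.
For a solid shaft σ_b = 32M/(πd³) and τ = 16T/(πd³), so the von Mises stress is σ' = (16/πd³)·√(4M²+3T²).
√(4M²+3T²) = √(4×(1.580×10^7)² + 3×(1.680×10^7)²) = 4.296×10^7 N·mm.
d³ = 16×4.296×10^7/(π×237.7) = 920400 mm³.
d = 97.27 mm.

d = 97.3 mm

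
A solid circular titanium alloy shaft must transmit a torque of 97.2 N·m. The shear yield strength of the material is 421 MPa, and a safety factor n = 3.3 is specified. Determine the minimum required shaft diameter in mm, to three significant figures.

Allowable shear stress τ_allow = 421/3.3 = 127.6 MPa.
For a solid shaft τ = 16T/(πd³), so d³ = 16T/(π τ_allow) = 16×97200/(π×127.6) = 3880 mm³.
d = (3880)^(1/3) = 15.71 mm.

d = 15.7 mm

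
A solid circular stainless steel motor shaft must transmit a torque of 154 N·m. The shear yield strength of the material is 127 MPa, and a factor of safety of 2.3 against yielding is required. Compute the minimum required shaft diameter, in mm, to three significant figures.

Allowable shear stress τ_allow = 127/2.3 = 55.22 MPa.
For a solid shaft τ = 16T/(πd³), so d³ = 16T/(π τ_allow) = 16×154000/(π×55.22) = 14200 mm³.
d = (14200)^(1/3) = 24.22 mm.

d = 24.2 mm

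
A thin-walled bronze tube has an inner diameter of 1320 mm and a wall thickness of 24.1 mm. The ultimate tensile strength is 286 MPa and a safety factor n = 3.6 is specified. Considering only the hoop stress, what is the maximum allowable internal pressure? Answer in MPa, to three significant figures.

σ_allow = 286/3.6 = 79.44 MPa.
σ_h = pD/(2t) → p_allow = 2σ_allow t/D = 2×79.44×24.1/1320 = 2.901 MPa.

p_allow = 2.90 MPa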